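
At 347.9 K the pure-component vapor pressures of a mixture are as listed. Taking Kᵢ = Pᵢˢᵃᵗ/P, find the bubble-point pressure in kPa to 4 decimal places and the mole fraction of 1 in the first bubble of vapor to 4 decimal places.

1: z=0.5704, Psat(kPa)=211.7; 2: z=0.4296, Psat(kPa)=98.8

At the bubble point ψ → 0, so ΣzᵢKᵢ = 1 with Kᵢ = Pᵢˢᵃᵗ/P ⇒ P = ΣzᵢPᵢˢᵃᵗ.
P = 0.5704·211.7 + 0.4296·98.8 = 163.1982 kPa
yᵢ = zᵢPᵢˢᵃᵗ/P ⇒ y_1 = 0.5704·211.7/163.1982 = 0.7399

Pbub = 163.1982 kPa, y_1 = 0.7399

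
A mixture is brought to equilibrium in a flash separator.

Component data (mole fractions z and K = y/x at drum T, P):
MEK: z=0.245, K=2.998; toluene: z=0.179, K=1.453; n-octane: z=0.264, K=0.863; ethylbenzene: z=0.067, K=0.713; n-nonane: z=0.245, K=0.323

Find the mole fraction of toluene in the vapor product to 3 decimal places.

Material balance + equilibrium reduce to Σ zᵢ(Kᵢ−1)/(1+β(Kᵢ−1)) = 0.
Feasibility: ΣzᵢKᵢ = 1.349, Σzᵢ/Kᵢ = 1.363 — both > 1, two phases present.
Newton–Raphson from β = 0.5:
  β = 0.500: g = -0.0010, g' = -0.539 → β = 0.498
Converged at β = 0.498.
Compositions from xᵢ = zᵢ/(1+β(Kᵢ−1)), yᵢ = Kᵢxᵢ:
  MEK: x = 0.123, y = 0.368
  toluene: x = 0.146, y = 0.212
  n-octane: x = 0.283, y = 0.245
  ethylbenzene: x = 0.078, y = 0.056
  n-nonane: x = 0.370, y = 0.119

y_toluene = 0.212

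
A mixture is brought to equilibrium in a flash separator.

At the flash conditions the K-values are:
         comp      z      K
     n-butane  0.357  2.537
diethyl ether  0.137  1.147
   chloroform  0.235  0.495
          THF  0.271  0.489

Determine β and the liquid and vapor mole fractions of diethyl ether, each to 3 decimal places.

Iterate (Newton) starting at β = 0.35:
  β = 0.350: g = 0.0631, g' = -0.553 → β = 0.464
  β = 0.464: g = 0.0025, g' = -0.514 → β = 0.469
Converged at β = 0.469.
Compositions from xᵢ = zᵢ/(1+β(Kᵢ−1)), yᵢ = Kᵢxᵢ:
  n-butane: x = 0.207, y = 0.526
  diethyl ether: x = 0.128, y = 0.147
  chloroform: x = 0.308, y = 0.152
  THF: x = 0.356, y = 0.174

β = 0.469, x_diethyl ether = 0.128, y_diethyl ether = 0.147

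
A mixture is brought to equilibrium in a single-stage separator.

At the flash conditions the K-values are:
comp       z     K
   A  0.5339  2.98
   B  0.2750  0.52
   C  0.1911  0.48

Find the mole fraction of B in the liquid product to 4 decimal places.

Let β = V/F and solve Σ zᵢ(Kᵢ−1)/(1+β(Kᵢ−1)) = 0.
g(0) = ΣzᵢKᵢ − 1 = 0.8258 and g(1) = 1 − Σzᵢ/Kᵢ = -0.1061, so a root lies in (0, 1).
Newton–Raphson from β = 0.64:
  β = 0.6400: g = 0.12680, g' = -0.6553 → β = 0.8335
  β = 0.8335: g = 0.00345, g' = -0.6350 → β = 0.8389
Converged at β = 0.8389.
Compositions from xᵢ = zᵢ/(1+β(Kᵢ−1)), yᵢ = Kᵢxᵢ:
  A: x = 0.2006, y = 0.5979
  B: x = 0.4604, y = 0.2394
  C: x = 0.3390, y = 0.1627

x_B = 0.4604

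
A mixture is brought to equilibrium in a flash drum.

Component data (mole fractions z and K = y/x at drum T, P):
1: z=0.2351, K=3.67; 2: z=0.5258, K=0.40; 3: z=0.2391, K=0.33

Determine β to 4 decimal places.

β = 0.0915

Material balance + equilibrium reduce to Σ zᵢ(Kᵢ−1)/(1+β(Kᵢ−1)) = 0.
Feasibility: ΣzᵢKᵢ = 1.1520, Σzᵢ/Kᵢ = 2.1031 — both > 1, two phases present.
Newton iteration, β⁰ = 0.5:
  β = 0.5000: g = -0.42275, g' = -0.9364 → β = 0.0485
  β = 0.0485: g = 0.06518, g' = -1.6290 → β = 0.0885
  β = 0.0885: g = 0.00421, g' = -1.4288 → β = 0.0915
Converged at β = 0.0915.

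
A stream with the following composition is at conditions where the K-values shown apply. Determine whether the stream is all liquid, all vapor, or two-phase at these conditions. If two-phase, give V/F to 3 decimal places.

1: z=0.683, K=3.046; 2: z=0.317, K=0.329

two-phase, V/F = 0.863

ΣzᵢKᵢ = 2.185; Σzᵢ/Kᵢ = 1.188.
Both exceed 1, so a two-phase solution exists.
Rachford–Rice: g(ψ) = Σ zᵢ(Kᵢ−1)/(1+ψ(Kᵢ−1)) = 0.
Binary case is linear: z₁(K₁−1)(1+ψ(K₂−1)) + z₂(K₂−1)(1+ψ(K₁−1)) = 0
⇒ ψ = [z₁(K₁−1)+z₂(K₂−1)] / [−(K₁−1)(K₂−1)] = 1.1847/1.3729 = 0.863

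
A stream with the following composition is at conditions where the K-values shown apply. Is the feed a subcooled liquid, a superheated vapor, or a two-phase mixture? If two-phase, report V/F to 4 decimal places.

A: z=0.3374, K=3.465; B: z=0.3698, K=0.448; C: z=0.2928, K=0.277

ΣzᵢKᵢ = 1.4159; Σzᵢ/Kᵢ = 1.9799.
Both exceed 1, so a two-phase solution exists.
Let ψ = V/F and solve Σ zᵢ(Kᵢ−1)/(1+ψ(Kᵢ−1)) = 0.
Iterate (Newton) starting at ψ = 0.56:
  ψ = 0.5600: g = -0.30179, g' = -1.0300 → ψ = 0.2670
  ψ = 0.2670: g = -0.00019, g' = -1.1357 → ψ = 0.2668
Converged at ψ = 0.2668.

two-phase, V/F = 0.2668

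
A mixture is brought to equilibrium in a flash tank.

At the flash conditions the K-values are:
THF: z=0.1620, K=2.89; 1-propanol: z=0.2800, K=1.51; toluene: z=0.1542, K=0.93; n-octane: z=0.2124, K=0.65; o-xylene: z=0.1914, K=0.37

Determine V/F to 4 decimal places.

V/F = 0.4847

Rachford–Rice: g(V/F) = Σ zᵢ(Kᵢ−1)/(1+V/F(Kᵢ−1)) = 0.
Feasibility: ΣzᵢKᵢ = 1.2433, Σzᵢ/Kᵢ = 1.2514 — both > 1, two phases present.
Newton–Raphson from V/F = 0.4:
  V/F = 0.4000: g = 0.03421, g' = -0.4097 → V/F = 0.4835
  V/F = 0.4835: g = 0.00047, g' = -0.4005 → V/F = 0.4847
Converged at V/F = 0.4847.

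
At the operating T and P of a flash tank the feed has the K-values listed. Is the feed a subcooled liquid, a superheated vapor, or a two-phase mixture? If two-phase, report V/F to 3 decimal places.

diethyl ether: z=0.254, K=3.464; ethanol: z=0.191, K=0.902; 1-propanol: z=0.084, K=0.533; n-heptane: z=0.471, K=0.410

two-phase, V/F = 0.247

ΣzᵢKᵢ = 1.290; Σzᵢ/Kᵢ = 1.591.
Both exceed 1, so a two-phase solution exists.
Let ψ = V/F and solve Σ zᵢ(Kᵢ−1)/(1+ψ(Kᵢ−1)) = 0.
Newton iteration, ψ⁰ = 0.58:
  ψ = 0.580: g = -0.2385, g' = -0.677 → ψ = 0.228
  ψ = 0.228: g = 0.0169, g' = -0.877 → ψ = 0.247
Converged at ψ = 0.247.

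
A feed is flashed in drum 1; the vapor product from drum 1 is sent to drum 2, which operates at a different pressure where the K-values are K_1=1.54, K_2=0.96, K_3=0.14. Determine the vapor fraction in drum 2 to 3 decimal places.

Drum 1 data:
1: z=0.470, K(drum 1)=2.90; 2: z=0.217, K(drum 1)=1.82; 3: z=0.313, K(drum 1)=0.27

V/F (drum 2) = 0.419

Drum 1:
Let ψ₁ = V/F and solve Σ zᵢ(Kᵢ−1)/(1+ψ₁(Kᵢ−1)) = 0.
Check two-phase: ΣzᵢKᵢ = 1.842 > 1 and Σzᵢ/Kᵢ = 1.441 > 1, so g(0) = 0.842 > 0 and g(1) = -0.441 < 0.
Newton–Raphson from ψ₁ = 0.5:
  ψ₁ = 0.500: g = 0.2243, g' = -0.933 → ψ₁ = 0.740
  ψ₁ = 0.740: g = -0.0154, g' = -1.139 → ψ₁ = 0.727
Converged at ψ₁ = 0.727.
Drum-1 compositions:
  1: x = 0.197, y = 0.573
  2: x = 0.136, y = 0.247
  3: x = 0.667, y = 0.180
Drum-2 feed = drum-1 vapor: z₂ = (0.5725, 0.2475, 0.1800).
Drum 2:
Let ψ₂ = V/F and solve Σ zᵢ(Kᵢ−1)/(1+ψ₂(Kᵢ−1)) = 0.
g(0) = ΣzᵢKᵢ − 1 = 0.144 and g(1) = 1 − Σzᵢ/Kᵢ = -0.915, so a root lies in (0, 1).
Iterate (Newton) starting at ψ₂ = 0.61:
  ψ₂ = 0.610: g = -0.1032, g' = -0.684 → ψ₂ = 0.459
  ψ₂ = 0.459: g = -0.0181, g' = -0.471 → ψ₂ = 0.421
  ψ₂ = 0.421: g = -0.0007, g' = -0.438 → ψ₂ = 0.419
Converged at ψ₂ = 0.419.
  1: x = 0.467, y = 0.719
  2: x = 0.252, y = 0.242
  3: x = 0.281, y = 0.039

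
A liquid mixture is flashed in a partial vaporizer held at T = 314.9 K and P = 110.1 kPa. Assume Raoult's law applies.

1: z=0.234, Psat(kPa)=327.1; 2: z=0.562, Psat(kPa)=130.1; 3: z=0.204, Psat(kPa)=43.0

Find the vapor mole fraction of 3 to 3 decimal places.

Raoult's law: Kᵢ = Pᵢˢᵃᵗ/P = Pᵢˢᵃᵗ/110.1.
  K_1 = 327.1/110.1 = 2.97094, K_2 = 130.1/110.1 = 1.18165, K_3 = 43.0/110.1 = 0.39055
Rachford–Rice: g(ψ) = Σ zᵢ(Kᵢ−1)/(1+ψ(Kᵢ−1)) = 0.
g(0) = ΣzᵢKᵢ − 1 = 0.439 and g(1) = 1 − Σzᵢ/Kᵢ = -0.077, so a root lies in (0, 1).
Iterate (Newton) starting at ψ = 0.48:
  ψ = 0.480: g = 0.1552, g' = -0.407 → ψ = 0.861
  ψ = 0.861: g = -0.0024, g' = -0.474 → ψ = 0.856
Converged at ψ = 0.856.
Compositions from xᵢ = zᵢ/(1+ψ(Kᵢ−1)), yᵢ = Kᵢxᵢ:
  1: x = 0.087, y = 0.259
  2: x = 0.486, y = 0.575
  3: x = 0.427, y = 0.167

y_3 = 0.167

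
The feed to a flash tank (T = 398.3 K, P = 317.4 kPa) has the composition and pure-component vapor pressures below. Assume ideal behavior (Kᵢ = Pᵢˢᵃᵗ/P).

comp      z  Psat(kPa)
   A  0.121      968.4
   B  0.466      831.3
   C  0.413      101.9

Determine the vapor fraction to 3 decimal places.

ψ = 0.622

Raoult's law: Kᵢ = Pᵢˢᵃᵗ/P = Pᵢˢᵃᵗ/317.4.
  K_A = 968.4/317.4 = 3.05104, K_B = 831.3/317.4 = 2.61909, K_C = 101.9/317.4 = 0.32105
Rachford–Rice: g(ψ) = Σ zᵢ(Kᵢ−1)/(1+ψ(Kᵢ−1)) = 0.
Check two-phase: ΣzᵢKᵢ = 1.722 > 1 and Σzᵢ/Kᵢ = 1.504 > 1, so g(0) = 0.722 > 0 and g(1) = -0.504 < 0.
Newton–Raphson from ψ = 0.5:
  ψ = 0.500: g = 0.1150, g' = -0.934 → ψ = 0.623
  ψ = 0.623: g = -0.0015, g' = -0.973 → ψ = 0.622
Converged at ψ = 0.622.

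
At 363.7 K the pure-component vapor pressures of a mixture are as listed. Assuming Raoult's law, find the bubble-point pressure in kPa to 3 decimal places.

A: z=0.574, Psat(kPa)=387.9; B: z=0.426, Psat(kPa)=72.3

Pbub = 253.454 kPa

At the bubble point ψ → 0, so ΣzᵢKᵢ = 1 with Kᵢ = Pᵢˢᵃᵗ/P ⇒ P = ΣzᵢPᵢˢᵃᵗ.
P = 0.574·387.9 + 0.426·72.3 = 253.454 kPa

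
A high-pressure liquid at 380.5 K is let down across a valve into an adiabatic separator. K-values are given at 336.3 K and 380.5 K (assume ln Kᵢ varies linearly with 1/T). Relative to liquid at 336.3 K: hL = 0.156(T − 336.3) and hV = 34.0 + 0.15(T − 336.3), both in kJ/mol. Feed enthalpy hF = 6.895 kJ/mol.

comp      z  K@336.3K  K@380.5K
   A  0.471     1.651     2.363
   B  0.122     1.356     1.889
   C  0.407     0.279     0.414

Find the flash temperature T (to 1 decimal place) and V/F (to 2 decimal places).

Adiabatic flash: solve Rachford–Rice at each trial T, then check hF = ψ·hV(T) + (1−ψ)·hL(T).
  T = 336.3 K: K = (1.651, 1.356, 0.279), RR gives ψ = 0.131, H_out = 4.452 kJ/mol
  T = 380.5 K: K = (2.363, 1.889, 0.414), RR gives ψ = 0.686, H_out = 30.053 kJ/mol
  T = 358.4 K: K = (1.997, 1.617, 0.344), RR gives ψ = 0.457, H_out = 18.928 kJ/mol
  T = 347.4 K: K = (1.822, 1.485, 0.311), RR gives ψ = 0.316, H_out = 12.470 kJ/mol
  T = 341.9 K: K = (1.737, 1.421, 0.295), RR gives ψ = 0.232, H_out = 8.756 kJ/mol
  T = 339.1 K: K = (1.694, 1.388, 0.287), RR gives ψ = 0.184, H_out = 6.682 kJ/mol
  T = 340.5 K: K = (1.715, 1.405, 0.291), RR gives ψ = 0.208, H_out = 7.736 kJ/mol
Linear interpolation between T = 339.1 (H_out = 6.682) and T = 340.5 (H_out = 7.736) on hF = 6.895 gives T ≈ 339.4 K, at which ψ = 0.19.

T = 339.4 K, V/F = 0.19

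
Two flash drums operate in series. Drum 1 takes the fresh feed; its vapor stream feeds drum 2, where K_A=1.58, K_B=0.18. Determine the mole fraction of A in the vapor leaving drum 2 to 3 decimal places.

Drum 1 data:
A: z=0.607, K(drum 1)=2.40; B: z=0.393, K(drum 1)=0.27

Drum 1:
Rachford–Rice: g(ψ₁) = Σ zᵢ(Kᵢ−1)/(1+ψ₁(Kᵢ−1)) = 0.
Check two-phase: ΣzᵢKᵢ = 1.563 > 1 and Σzᵢ/Kᵢ = 1.708 > 1, so g(0) = 0.563 > 0 and g(1) = -0.708 < 0.
Newton iteration, ψ₁⁰ = 0.5:
  ψ₁ = 0.500: g = 0.0481, g' = -0.931 → ψ₁ = 0.552
  ψ₁ = 0.552: g = -0.0008, g' = -0.966 → ψ₁ = 0.551
Converged at ψ₁ = 0.551.
Drum-1 compositions:
  A: x = 0.343, y = 0.823
  B: x = 0.657, y = 0.177
Drum-2 feed = drum-1 vapor: z₂ = (0.8225, 0.1775).
Drum 2:
Rachford–Rice: g(ψ₂) = Σ zᵢ(Kᵢ−1)/(1+ψ₂(Kᵢ−1)) = 0.
Check two-phase: ΣzᵢKᵢ = 1.332 > 1 and Σzᵢ/Kᵢ = 1.507 > 1, so g(0) = 0.332 > 0 and g(1) = -0.507 < 0.
Binary case is linear: z₁(K₁−1)(1+ψ₂(K₂−1)) + z₂(K₂−1)(1+ψ₂(K₁−1)) = 0
⇒ ψ₂ = [z₁(K₁−1)+z₂(K₂−1)] / [−(K₁−1)(K₂−1)] = 0.3315/0.4756 = 0.697
  A: x = 0.586, y = 0.925
  B: x = 0.414, y = 0.075

y_A (drum 2) = 0.925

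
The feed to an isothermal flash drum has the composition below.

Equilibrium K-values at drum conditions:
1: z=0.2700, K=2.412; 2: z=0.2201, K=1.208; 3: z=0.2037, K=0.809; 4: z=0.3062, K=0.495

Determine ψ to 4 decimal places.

ψ = 0.5444

Rachford–Rice: g(ψ) = Σ zᵢ(Kᵢ−1)/(1+ψ(Kᵢ−1)) = 0.
Feasibility: ΣzᵢKᵢ = 1.2335, Σzᵢ/Kᵢ = 1.1645 — both > 1, two phases present.
Iterate (Newton) starting at ψ = 0.5:
  ψ = 0.5000: g = 0.01506, g' = -0.3416 → ψ = 0.5441
  ψ = 0.5441: g = 0.00010, g' = -0.3376 → ψ = 0.5444
Converged at ψ = 0.5444.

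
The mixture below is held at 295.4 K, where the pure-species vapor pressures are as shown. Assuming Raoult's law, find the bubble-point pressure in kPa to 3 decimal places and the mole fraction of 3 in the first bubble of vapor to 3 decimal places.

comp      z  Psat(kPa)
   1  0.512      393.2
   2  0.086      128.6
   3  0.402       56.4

Pbub = 235.051 kPa, y_3 = 0.096

At the bubble point ψ → 0, so ΣzᵢKᵢ = 1 with Kᵢ = Pᵢˢᵃᵗ/P ⇒ P = ΣzᵢPᵢˢᵃᵗ.
P = 0.512·393.2 + 0.086·128.6 + 0.402·56.4 = 235.051 kPa
yᵢ = zᵢPᵢˢᵃᵗ/P ⇒ y_3 = 0.402·56.4/235.051 = 0.096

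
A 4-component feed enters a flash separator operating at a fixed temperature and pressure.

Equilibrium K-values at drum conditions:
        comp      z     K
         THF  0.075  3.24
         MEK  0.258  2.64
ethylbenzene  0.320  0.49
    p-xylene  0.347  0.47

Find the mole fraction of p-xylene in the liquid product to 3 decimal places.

x_p-xylene = 0.403

Material balance + equilibrium reduce to Σ zᵢ(Kᵢ−1)/(1+V/F(Kᵢ−1)) = 0.
Feasibility: ΣzᵢKᵢ = 1.244, Σzᵢ/Kᵢ = 1.512 — both > 1, two phases present.
Newton–Raphson from V/F = 0.41:
  V/F = 0.410: g = -0.1007, g' = -0.643 → V/F = 0.253
  V/F = 0.253: g = 0.0064, g' = -0.739 → V/F = 0.262
Converged at V/F = 0.262.
Compositions from xᵢ = zᵢ/(1+V/F(Kᵢ−1)), yᵢ = Kᵢxᵢ:
  THF: x = 0.047, y = 0.153
  MEK: x = 0.180, y = 0.476
  ethylbenzene: x = 0.369, y = 0.181
  p-xylene: x = 0.403, y = 0.189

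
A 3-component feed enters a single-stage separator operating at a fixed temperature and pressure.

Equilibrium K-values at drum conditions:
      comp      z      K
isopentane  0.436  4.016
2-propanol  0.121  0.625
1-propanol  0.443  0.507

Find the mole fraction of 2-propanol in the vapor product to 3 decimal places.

Newton–Raphson from β = 0.5:
  β = 0.500: g = 0.1786, g' = -0.846 → β = 0.711
  β = 0.711: g = 0.0200, g' = -0.688 → β = 0.740
Converged at β = 0.740.
Compositions from xᵢ = zᵢ/(1+β(Kᵢ−1)), yᵢ = Kᵢxᵢ:
  isopentane: x = 0.135, y = 0.542
  2-propanol: x = 0.168, y = 0.105
  1-propanol: x = 0.698, y = 0.354

y_2-propanol = 0.105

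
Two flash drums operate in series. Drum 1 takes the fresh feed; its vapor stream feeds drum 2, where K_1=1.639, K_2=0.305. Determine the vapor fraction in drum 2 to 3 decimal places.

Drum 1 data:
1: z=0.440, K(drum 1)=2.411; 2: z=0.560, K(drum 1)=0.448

V/F (drum 2) = 0.472

Drum 1:
Binary case is linear: z₁(K₁−1)(1+ψ₁(K₂−1)) + z₂(K₂−1)(1+ψ₁(K₁−1)) = 0
⇒ ψ₁ = [z₁(K₁−1)+z₂(K₂−1)] / [−(K₁−1)(K₂−1)] = 0.3117/0.7789 = 0.400
Drum-1 compositions:
  1: x = 0.281, y = 0.678
  2: x = 0.719, y = 0.322
Drum-2 feed = drum-1 vapor: z₂ = (0.6780, 0.3220).
Drum 2:
Rachford–Rice: g(ψ₂) = Σ zᵢ(Kᵢ−1)/(1+ψ₂(Kᵢ−1)) = 0.
g(0) = ΣzᵢKᵢ − 1 = 0.209 and g(1) = 1 − Σzᵢ/Kᵢ = -0.469, so a root lies in (0, 1).
Newton–Raphson from ψ₂ = 0.41:
  ψ₂ = 0.410: g = 0.0303, g' = -0.478 → ψ₂ = 0.473
  ψ₂ = 0.473: g = -0.0009, g' = -0.509 → ψ₂ = 0.472
Converged at ψ₂ = 0.472.
  1: x = 0.521, y = 0.854
  2: x = 0.479, y = 0.146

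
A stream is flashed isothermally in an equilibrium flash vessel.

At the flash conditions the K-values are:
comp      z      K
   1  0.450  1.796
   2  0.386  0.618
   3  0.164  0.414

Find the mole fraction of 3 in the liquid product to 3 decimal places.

x_3 = 0.202

Material balance + equilibrium reduce to Σ zᵢ(Kᵢ−1)/(1+ψ(Kᵢ−1)) = 0.
g(0) = ΣzᵢKᵢ − 1 = 0.115 and g(1) = 1 − Σzᵢ/Kᵢ = -0.271, so a root lies in (0, 1).
Iterate (Newton) starting at ψ = 0.67:
  ψ = 0.670: g = -0.1228, g' = -0.376 → ψ = 0.343
  ψ = 0.343: g = -0.0086, g' = -0.339 → ψ = 0.318
Converged at ψ = 0.318.
Compositions from xᵢ = zᵢ/(1+ψ(Kᵢ−1)), yᵢ = Kᵢxᵢ:
  1: x = 0.359, y = 0.645
  2: x = 0.439, y = 0.271
  3: x = 0.202, y = 0.083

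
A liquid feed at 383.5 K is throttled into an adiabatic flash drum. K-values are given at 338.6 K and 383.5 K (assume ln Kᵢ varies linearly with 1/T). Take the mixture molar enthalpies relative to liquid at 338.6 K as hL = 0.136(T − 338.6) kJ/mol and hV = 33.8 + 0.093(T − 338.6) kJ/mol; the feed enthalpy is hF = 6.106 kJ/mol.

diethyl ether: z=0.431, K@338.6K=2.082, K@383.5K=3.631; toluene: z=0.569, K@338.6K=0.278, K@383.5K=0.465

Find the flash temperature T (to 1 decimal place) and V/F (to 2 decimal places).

T = 344.2 K, V/F = 0.16

Adiabatic flash: solve Rachford–Rice at each trial T, then check hF = ψ·hV(T) + (1−ψ)·hL(T).
  T = 338.6 K: K = (2.082, 0.278), RR gives ψ = 0.071, H_out = 2.402 kJ/mol
  T = 383.5 K: K = (3.631, 0.465), RR gives ψ = 0.589, H_out = 24.888 kJ/mol
  T = 361.1 K: K = (2.799, 0.366), RR gives ψ = 0.363, H_out = 14.980 kJ/mol
  T = 349.9 K: K = (2.427, 0.320), RR gives ψ = 0.236, H_out = 9.382 kJ/mol
  T = 344.2 K: K = (2.249, 0.299), RR gives ψ = 0.159, H_out = 6.098 kJ/mol
  T = 347.0 K: K = (2.336, 0.309), RR gives ψ = 0.198, H_out = 7.761 kJ/mol
  T = 345.6 K: K = (2.292, 0.304), RR gives ψ = 0.179, H_out = 6.943 kJ/mol
Linear interpolation between T = 344.2 (H_out = 6.098) and T = 345.6 (H_out = 6.943) on hF = 6.106 gives T ≈ 344.2 K, at which ψ = 0.16.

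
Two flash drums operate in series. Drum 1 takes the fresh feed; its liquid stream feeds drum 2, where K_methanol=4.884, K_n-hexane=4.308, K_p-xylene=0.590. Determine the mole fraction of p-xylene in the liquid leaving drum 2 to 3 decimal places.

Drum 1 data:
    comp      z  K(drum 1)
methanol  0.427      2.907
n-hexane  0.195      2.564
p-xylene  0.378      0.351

x_p-xylene (drum 2) = 0.900

Drum 1:
Material balance + equilibrium reduce to Σ zᵢ(Kᵢ−1)/(1+ψ₁(Kᵢ−1)) = 0.
g(0) = ΣzᵢKᵢ − 1 = 0.874 and g(1) = 1 − Σzᵢ/Kᵢ = -0.300, so a root lies in (0, 1).
Newton–Raphson from ψ₁ = 0.5:
  ψ₁ = 0.500: g = 0.2248, g' = -0.906 → ψ₁ = 0.748
  ψ₁ = 0.748: g = -0.0007, g' = -0.967 → ψ₁ = 0.747
Converged at ψ₁ = 0.747.
Drum-1 compositions:
  methanol: x = 0.176, y = 0.512
  n-hexane: x = 0.090, y = 0.231
  p-xylene: x = 0.734, y = 0.258
Drum-2 feed = drum-1 liquid: z₂ = (0.1761, 0.0899, 0.7340).
Drum 2:
Newton iteration, ψ₂⁰ = 0.3:
  ψ₂ = 0.300: g = 0.1220, g' = -0.975 → ψ₂ = 0.425
  ψ₂ = 0.425: g = 0.0171, g' = -0.729 → ψ₂ = 0.449
Converged at ψ₂ = 0.449.
  methanol: x = 0.064, y = 0.313
  n-hexane: x = 0.036, y = 0.156
  p-xylene: x = 0.900, y = 0.531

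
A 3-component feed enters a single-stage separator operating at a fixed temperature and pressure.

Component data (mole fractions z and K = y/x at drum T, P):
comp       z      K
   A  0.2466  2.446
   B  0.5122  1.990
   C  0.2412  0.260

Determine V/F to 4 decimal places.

Rachford–Rice: g(V/F) = Σ zᵢ(Kᵢ−1)/(1+V/F(Kᵢ−1)) = 0.
Feasibility: ΣzᵢKᵢ = 1.6852, Σzᵢ/Kᵢ = 1.2859 — both > 1, two phases present.
Iterate (Newton) starting at V/F = 0.5:
  V/F = 0.5000: g = 0.26282, g' = -0.7311 → V/F = 0.8595
  V/F = 0.8595: g = -0.05745, g' = -1.2461 → V/F = 0.8134
  V/F = 0.8134: g = -0.00362, g' = -1.0964 → V/F = 0.8101
Converged at V/F = 0.8101.

V/F = 0.8101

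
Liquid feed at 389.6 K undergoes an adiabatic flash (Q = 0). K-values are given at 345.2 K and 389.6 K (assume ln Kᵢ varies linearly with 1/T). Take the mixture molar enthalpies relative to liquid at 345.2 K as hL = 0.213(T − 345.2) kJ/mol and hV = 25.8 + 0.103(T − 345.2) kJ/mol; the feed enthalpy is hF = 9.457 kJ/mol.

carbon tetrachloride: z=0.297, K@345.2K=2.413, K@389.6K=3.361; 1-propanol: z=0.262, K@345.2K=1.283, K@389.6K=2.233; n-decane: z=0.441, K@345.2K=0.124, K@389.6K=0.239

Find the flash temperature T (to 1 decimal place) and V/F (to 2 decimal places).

Adiabatic flash: solve Rachford–Rice at each trial T, then check hF = ψ·hV(T) + (1−ψ)·hL(T).
  T = 345.2 K: K = (2.413, 1.283, 0.124), RR gives ψ = 0.119, H_out = 3.062 kJ/mol
  T = 389.6 K: K = (3.361, 2.233, 0.239), RR gives ψ = 0.483, H_out = 19.549 kJ/mol
  T = 367.4 K: K = (2.876, 1.721, 0.176), RR gives ψ = 0.328, H_out = 12.379 kJ/mol
  T = 356.3 K: K = (2.642, 1.493, 0.148), RR gives ψ = 0.233, H_out = 8.090 kJ/mol
  T = 361.9 K: K = (2.759, 1.606, 0.162), RR gives ψ = 0.283, H_out = 10.331 kJ/mol
  T = 359.1 K: K = (2.700, 1.549, 0.155), RR gives ψ = 0.258, H_out = 9.232 kJ/mol
  T = 360.5 K: K = (2.730, 1.577, 0.158), RR gives ψ = 0.271, H_out = 9.787 kJ/mol
Linear interpolation between T = 359.1 (H_out = 9.232) and T = 360.5 (H_out = 9.787) on hF = 9.457 gives T ≈ 359.7 K, at which ψ = 0.26.

T = 359.7 K, V/F = 0.26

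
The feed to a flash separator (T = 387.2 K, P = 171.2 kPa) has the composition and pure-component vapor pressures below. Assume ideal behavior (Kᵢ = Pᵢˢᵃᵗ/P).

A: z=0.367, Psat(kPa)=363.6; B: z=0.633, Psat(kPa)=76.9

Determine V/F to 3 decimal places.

Raoult's law: Kᵢ = Pᵢˢᵃᵗ/P = Pᵢˢᵃᵗ/171.2.
  K_A = 363.6/171.2 = 2.12383, K_B = 76.9/171.2 = 0.44918
Material balance + equilibrium reduce to Σ zᵢ(Kᵢ−1)/(1+V/F(Kᵢ−1)) = 0.
Feasibility: ΣzᵢKᵢ = 1.064, Σzᵢ/Kᵢ = 1.582 — both > 1, two phases present.
Binary case is linear: z₁(K₁−1)(1+V/F(K₂−1)) + z₂(K₂−1)(1+V/F(K₁−1)) = 0
⇒ V/F = [z₁(K₁−1)+z₂(K₂−1)] / [−(K₁−1)(K₂−1)] = 0.0638/0.6190 = 0.103

V/F = 0.103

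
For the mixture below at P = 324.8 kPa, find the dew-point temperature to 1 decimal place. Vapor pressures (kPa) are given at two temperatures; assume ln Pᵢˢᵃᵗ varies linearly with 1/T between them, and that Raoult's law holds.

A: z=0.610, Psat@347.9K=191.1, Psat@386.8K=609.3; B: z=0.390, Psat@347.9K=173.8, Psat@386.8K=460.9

T = 367.3 K

Dew-point temperature: Σzᵢ·P/Pᵢˢᵃᵗ(T) = 1. Interpolate ln Pᵢˢᵃᵗ = aᵢ + bᵢ/T.
  T = 347.9 K: ΣzᵢP/Pᵢˢᵃᵗ = 1.7656
  T = 386.8 K: ΣzᵢP/Pᵢˢᵃᵗ = 0.6000
  T = 367.4 K: ΣzᵢP/Pᵢˢᵃᵗ = 0.9979
  T = 357.6 K: ΣzᵢP/Pᵢˢᵃᵗ = 1.3186
  T = 362.5 K: ΣzᵢP/Pᵢˢᵃᵗ = 1.1448
  T = 364.9 K: ΣzᵢP/Pᵢˢᵃᵗ = 1.0698
Interpolating between 364.9 K and 367.4 K gives T ≈ 367.3 K.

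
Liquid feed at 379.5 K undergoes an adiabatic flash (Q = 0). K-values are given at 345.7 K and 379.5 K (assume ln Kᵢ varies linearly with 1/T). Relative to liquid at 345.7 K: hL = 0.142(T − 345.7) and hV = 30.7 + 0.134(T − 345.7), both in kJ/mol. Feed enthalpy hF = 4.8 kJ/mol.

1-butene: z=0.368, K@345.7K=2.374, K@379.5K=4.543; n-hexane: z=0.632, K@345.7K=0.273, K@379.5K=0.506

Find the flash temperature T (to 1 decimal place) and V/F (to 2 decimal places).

Adiabatic flash: solve Rachford–Rice at each trial T, then check hF = ψ·hV(T) + (1−ψ)·hL(T).
  T = 345.7 K: K = (2.374, 0.273), RR gives ψ = 0.046, H_out = 1.419 kJ/mol
  T = 379.5 K: K = (4.543, 0.506), RR gives ψ = 0.567, H_out = 22.040 kJ/mol
  T = 362.6 K: K = (3.334, 0.377), RR gives ψ = 0.320, H_out = 12.180 kJ/mol
  T = 354.1 K: K = (2.822, 0.322), RR gives ψ = 0.196, H_out = 7.188 kJ/mol
  T = 349.9 K: K = (2.591, 0.297), RR gives ψ = 0.126, H_out = 4.460 kJ/mol
  T = 352.0 K: K = (2.705, 0.309), RR gives ψ = 0.162, H_out = 5.855 kJ/mol
Linear interpolation between T = 349.9 (H_out = 4.460) and T = 352.0 (H_out = 5.855) on hF = 4.8 gives T ≈ 350.4 K, at which ψ = 0.13.

T = 350.4 K, V/F = 0.13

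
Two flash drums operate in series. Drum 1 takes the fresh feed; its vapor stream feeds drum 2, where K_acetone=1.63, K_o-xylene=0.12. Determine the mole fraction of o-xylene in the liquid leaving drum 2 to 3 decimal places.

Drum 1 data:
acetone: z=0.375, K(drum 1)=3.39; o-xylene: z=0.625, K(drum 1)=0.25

x_o-xylene (drum 2) = 0.417

Drum 1:
Rachford–Rice: g(ψ₁) = Σ zᵢ(Kᵢ−1)/(1+ψ₁(Kᵢ−1)) = 0.
Feasibility: ΣzᵢKᵢ = 1.427, Σzᵢ/Kᵢ = 2.611 — both > 1, two phases present.
Binary case is linear: z₁(K₁−1)(1+ψ₁(K₂−1)) + z₂(K₂−1)(1+ψ₁(K₁−1)) = 0
⇒ ψ₁ = [z₁(K₁−1)+z₂(K₂−1)] / [−(K₁−1)(K₂−1)] = 0.4275/1.7925 = 0.238
Drum-1 compositions:
  acetone: x = 0.239, y = 0.810
  o-xylene: x = 0.761, y = 0.190
Drum-2 feed = drum-1 vapor: z₂ = (0.8097, 0.1903).
Drum 2:
Binary case is linear: z₁(K₁−1)(1+ψ₂(K₂−1)) + z₂(K₂−1)(1+ψ₂(K₁−1)) = 0
⇒ ψ₂ = [z₁(K₁−1)+z₂(K₂−1)] / [−(K₁−1)(K₂−1)] = 0.3427/0.5544 = 0.618
  acetone: x = 0.583, y = 0.950
  o-xylene: x = 0.417, y = 0.050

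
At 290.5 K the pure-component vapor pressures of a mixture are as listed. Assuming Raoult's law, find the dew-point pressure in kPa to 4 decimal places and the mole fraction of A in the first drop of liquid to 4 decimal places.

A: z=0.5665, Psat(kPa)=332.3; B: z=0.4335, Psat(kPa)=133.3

At the dew point ψ → 1, so Σzᵢ/Kᵢ = 1 with Kᵢ = Pᵢˢᵃᵗ/P ⇒ 1/P = Σzᵢ/Pᵢˢᵃᵗ.
1/P = 0.5665/332.3 + 0.4335/133.3 = 0.0049568 ⇒ P = 201.7411 kPa
xᵢ = zᵢP/Pᵢˢᵃᵗ ⇒ x_A = 0.5665·201.7411/332.3 = 0.3439

Pdew = 201.7411 kPa, x_A = 0.3439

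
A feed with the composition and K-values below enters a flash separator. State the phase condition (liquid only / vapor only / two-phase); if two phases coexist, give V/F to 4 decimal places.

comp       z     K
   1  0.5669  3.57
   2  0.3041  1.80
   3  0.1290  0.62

ΣzᵢKᵢ = 2.6512; Σzᵢ/Kᵢ = 0.5358.
Since Σzᵢ/Kᵢ < 1 the mixture is above its dew point — single vapor phase.

vapor only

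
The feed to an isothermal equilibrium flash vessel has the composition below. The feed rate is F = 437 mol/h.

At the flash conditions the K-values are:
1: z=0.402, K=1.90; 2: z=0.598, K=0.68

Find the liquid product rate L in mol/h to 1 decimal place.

Material balance + equilibrium reduce to Σ zᵢ(Kᵢ−1)/(1+ψ(Kᵢ−1)) = 0.
g(0) = ΣzᵢKᵢ − 1 = 0.170 and g(1) = 1 − Σzᵢ/Kᵢ = -0.091, so a root lies in (0, 1).
Binary case is linear: z₁(K₁−1)(1+ψ(K₂−1)) + z₂(K₂−1)(1+ψ(K₁−1)) = 0
⇒ ψ = [z₁(K₁−1)+z₂(K₂−1)] / [−(K₁−1)(K₂−1)] = 0.1704/0.2880 = 0.592
Then V = ψ·F = 0.5918·437 = 258.6 mol/h and L = F − V = 178.4 mol/h.

L = 178.4 mol/h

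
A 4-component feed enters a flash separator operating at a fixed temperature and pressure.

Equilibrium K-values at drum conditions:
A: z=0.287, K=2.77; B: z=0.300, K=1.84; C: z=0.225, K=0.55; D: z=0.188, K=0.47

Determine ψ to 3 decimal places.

ψ = 0.859

Let ψ = V/F and solve Σ zᵢ(Kᵢ−1)/(1+ψ(Kᵢ−1)) = 0.
g(0) = ΣzᵢKᵢ − 1 = 0.559 and g(1) = 1 − Σzᵢ/Kᵢ = -0.076, so a root lies in (0, 1).
Newton iteration, ψ⁰ = 0.5:
  ψ = 0.500: g = 0.1807, g' = -0.532 → ψ = 0.840
  ψ = 0.840: g = 0.0097, g' = -0.507 → ψ = 0.859
Converged at ψ = 0.859.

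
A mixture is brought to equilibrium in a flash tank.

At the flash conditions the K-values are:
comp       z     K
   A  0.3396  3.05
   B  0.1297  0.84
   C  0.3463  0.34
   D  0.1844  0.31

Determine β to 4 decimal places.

Let β = V/F and solve Σ zᵢ(Kᵢ−1)/(1+β(Kᵢ−1)) = 0.
Check two-phase: ΣzᵢKᵢ = 1.3196 > 1 and Σzᵢ/Kᵢ = 1.8791 > 1, so g(0) = 0.3196 > 0 and g(1) = -0.8791 < 0.
Newton iteration, β⁰ = 0.5:
  β = 0.5000: g = -0.21415, g' = -0.8926 → β = 0.2601
  β = 0.2601: g = 0.00143, g' = -0.9610 → β = 0.2616
Converged at β = 0.2616.

β = 0.2616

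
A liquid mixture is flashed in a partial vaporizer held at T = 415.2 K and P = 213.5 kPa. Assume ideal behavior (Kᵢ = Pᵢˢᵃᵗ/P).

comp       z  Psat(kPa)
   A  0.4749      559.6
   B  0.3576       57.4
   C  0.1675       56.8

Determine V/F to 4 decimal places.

V/F = 0.3248

Raoult's law: Kᵢ = Pᵢˢᵃᵗ/P = Pᵢˢᵃᵗ/213.5.
  K_A = 559.6/213.5 = 2.621077, K_B = 57.4/213.5 = 0.268852, K_C = 56.8/213.5 = 0.266042
Iterate (Newton) starting at V/F = 0.49:
  V/F = 0.4900: g = -0.17036, g' = -1.0718 → V/F = 0.3311
  V/F = 0.3311: g = -0.00637, g' = -1.0187 → V/F = 0.3248
Converged at V/F = 0.3248.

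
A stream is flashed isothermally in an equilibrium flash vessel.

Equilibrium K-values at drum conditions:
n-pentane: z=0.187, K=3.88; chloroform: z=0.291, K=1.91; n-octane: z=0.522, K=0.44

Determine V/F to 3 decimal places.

Rachford–Rice: g(V/F) = Σ zᵢ(Kᵢ−1)/(1+V/F(Kᵢ−1)) = 0.
Feasibility: ΣzᵢKᵢ = 1.511, Σzᵢ/Kᵢ = 1.387 — both > 1, two phases present.
Newton iteration, V/F⁰ = 0.52:
  V/F = 0.520: g = -0.0170, g' = -0.686 → V/F = 0.495
Converged at V/F = 0.495.

V/F = 0.495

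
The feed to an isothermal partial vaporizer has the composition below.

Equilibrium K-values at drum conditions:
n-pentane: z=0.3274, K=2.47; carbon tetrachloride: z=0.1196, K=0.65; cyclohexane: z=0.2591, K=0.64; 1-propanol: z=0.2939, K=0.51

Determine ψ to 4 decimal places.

ψ = 0.3281

Newton–Raphson from ψ = 0.5:
  ψ = 0.5000: g = -0.07784, g' = -0.4303 → ψ = 0.3191
  ψ = 0.3191: g = 0.00440, g' = -0.4884 → ψ = 0.3281
Converged at ψ = 0.3281.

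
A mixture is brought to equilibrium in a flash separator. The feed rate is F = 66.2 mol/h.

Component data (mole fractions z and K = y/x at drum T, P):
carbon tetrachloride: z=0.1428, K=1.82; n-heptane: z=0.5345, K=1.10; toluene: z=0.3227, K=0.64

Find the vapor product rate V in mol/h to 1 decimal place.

Let β = V/F and solve Σ zᵢ(Kᵢ−1)/(1+β(Kᵢ−1)) = 0.
Check two-phase: ΣzᵢKᵢ = 1.0544 > 1 and Σzᵢ/Kᵢ = 1.0686 > 1, so g(0) = 0.0544 > 0 and g(1) = -0.0686 < 0.
Iterate (Newton) starting at β = 0.5:
  β = 0.5000: g = -0.00772, g' = -0.1153 → β = 0.4331
  β = 0.4331: g = 0.00001, g' = -0.1159 → β = 0.4332
Converged at β = 0.4332.
Then V = β·F = 0.4332·66.2 = 28.7 mol/h and L = F − V = 37.5 mol/h.

V = 28.7 mol/h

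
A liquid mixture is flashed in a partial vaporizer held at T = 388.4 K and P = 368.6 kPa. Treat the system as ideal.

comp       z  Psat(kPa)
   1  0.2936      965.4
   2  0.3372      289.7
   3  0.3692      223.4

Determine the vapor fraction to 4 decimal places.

ψ = 0.5022

Raoult's law: Kᵢ = Pᵢˢᵃᵗ/P = Pᵢˢᵃᵗ/368.6.
  K_1 = 965.4/368.6 = 2.619099, K_2 = 289.7/368.6 = 0.785947, K_3 = 223.4/368.6 = 0.606077
Newton iteration, ψ⁰ = 0.5:
  ψ = 0.5000: g = 0.00076, g' = -0.3433 → ψ = 0.5022
Converged at ψ = 0.5022.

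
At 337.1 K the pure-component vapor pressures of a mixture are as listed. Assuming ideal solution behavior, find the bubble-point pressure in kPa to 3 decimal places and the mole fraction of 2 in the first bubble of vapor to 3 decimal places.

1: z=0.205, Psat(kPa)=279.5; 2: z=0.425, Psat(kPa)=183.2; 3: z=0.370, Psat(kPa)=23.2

Pbub = 143.742 kPa, y_2 = 0.542

At the bubble point ψ → 0, so ΣzᵢKᵢ = 1 with Kᵢ = Pᵢˢᵃᵗ/P ⇒ P = ΣzᵢPᵢˢᵃᵗ.
P = 0.205·279.5 + 0.425·183.2 + 0.370·23.2 = 143.742 kPa
yᵢ = zᵢPᵢˢᵃᵗ/P ⇒ y_2 = 0.425·183.2/143.742 = 0.542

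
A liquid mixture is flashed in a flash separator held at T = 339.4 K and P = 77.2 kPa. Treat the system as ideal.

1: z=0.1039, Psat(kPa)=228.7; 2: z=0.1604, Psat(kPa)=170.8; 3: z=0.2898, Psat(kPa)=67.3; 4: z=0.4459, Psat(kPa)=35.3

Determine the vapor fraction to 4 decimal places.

Raoult's law: Kᵢ = Pᵢˢᵃᵗ/P = Pᵢˢᵃᵗ/77.2.
  K_1 = 228.7/77.2 = 2.962435, K_2 = 170.8/77.2 = 2.212435, K_3 = 67.3/77.2 = 0.871762, K_4 = 35.3/77.2 = 0.457254
Rachford–Rice: g(ψ) = Σ zᵢ(Kᵢ−1)/(1+ψ(Kᵢ−1)) = 0.
Feasibility: ΣzᵢKᵢ = 1.1192, Σzᵢ/Kᵢ = 1.4152 — both > 1, two phases present.
Iterate (Newton) starting at ψ = 0.5:
  ψ = 0.5000: g = -0.14786, g' = -0.4462 → ψ = 0.1686
  ψ = 0.1686: g = 0.01030, g' = -0.5526 → ψ = 0.1872
  ψ = 0.1872: g = 0.00013, g' = -0.5383 → ψ = 0.1875
Converged at ψ = 0.1875.

ψ = 0.1875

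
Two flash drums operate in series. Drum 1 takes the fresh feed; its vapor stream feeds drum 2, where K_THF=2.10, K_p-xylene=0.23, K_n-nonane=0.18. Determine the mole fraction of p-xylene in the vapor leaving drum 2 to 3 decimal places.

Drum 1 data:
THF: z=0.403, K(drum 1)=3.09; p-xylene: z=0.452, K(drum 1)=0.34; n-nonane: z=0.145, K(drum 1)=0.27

y_p-xylene (drum 2) = 0.104

Drum 1:
Let ψ₁ = V/F and solve Σ zᵢ(Kᵢ−1)/(1+ψ₁(Kᵢ−1)) = 0.
g(0) = ΣzᵢKᵢ − 1 = 0.438 and g(1) = 1 − Σzᵢ/Kᵢ = -0.997, so a root lies in (0, 1).
Iterate (Newton) starting at ψ₁ = 0.5:
  ψ₁ = 0.500: g = -0.2001, g' = -1.051 → ψ₁ = 0.310
  ψ₁ = 0.310: g = -0.0004, g' = -1.089 → ψ₁ = 0.309
Converged at ψ₁ = 0.309.
Drum-1 compositions:
  THF: x = 0.245, y = 0.756
  p-xylene: x = 0.568, y = 0.193
  n-nonane: x = 0.187, y = 0.051
Drum-2 feed = drum-1 vapor: z₂ = (0.7563, 0.1931, 0.0506).
Drum 2:
Newton–Raphson from ψ₂ = 0.5:
  ψ₂ = 0.500: g = 0.2247, g' = -0.781 → ψ₂ = 0.788
  ψ₂ = 0.788: g = -0.0491, g' = -1.273 → ψ₂ = 0.749
  ψ₂ = 0.749: g = -0.0026, g' = -1.143 → ψ₂ = 0.747
Converged at ψ₂ = 0.747.
  THF: x = 0.415, y = 0.872
  p-xylene: x = 0.454, y = 0.104
  n-nonane: x = 0.130, y = 0.023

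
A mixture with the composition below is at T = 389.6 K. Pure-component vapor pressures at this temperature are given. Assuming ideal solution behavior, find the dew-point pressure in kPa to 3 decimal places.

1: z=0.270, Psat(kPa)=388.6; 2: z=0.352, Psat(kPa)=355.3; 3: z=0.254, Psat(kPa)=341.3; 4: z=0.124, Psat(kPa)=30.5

Pdew = 153.957 kPa

At the dew point ψ → 1, so Σzᵢ/Kᵢ = 1 with Kᵢ = Pᵢˢᵃᵗ/P ⇒ 1/P = Σzᵢ/Pᵢˢᵃᵗ.
1/P = 0.270/388.6 + 0.352/355.3 + 0.254/341.3 + 0.124/30.5 = 0.006495 ⇒ P = 153.957 kPa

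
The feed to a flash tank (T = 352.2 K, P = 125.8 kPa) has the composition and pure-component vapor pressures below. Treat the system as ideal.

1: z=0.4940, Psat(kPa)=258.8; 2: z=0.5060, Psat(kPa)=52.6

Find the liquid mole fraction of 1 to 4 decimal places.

Raoult's law: Kᵢ = Pᵢˢᵃᵗ/P = Pᵢˢᵃᵗ/125.8.
  K_1 = 258.8/125.8 = 2.057234, K_2 = 52.6/125.8 = 0.418124
Rachford–Rice: g(β) = Σ zᵢ(Kᵢ−1)/(1+β(Kᵢ−1)) = 0.
Check two-phase: ΣzᵢKᵢ = 1.2278 > 1 and Σzᵢ/Kᵢ = 1.4503 > 1, so g(0) = 0.2278 > 0 and g(1) = -0.4503 < 0.
Newton–Raphson from β = 0.5:
  β = 0.5000: g = -0.07357, g' = -0.5771 → β = 0.3725
  β = 0.3725: g = -0.00120, g' = -0.5635 → β = 0.3704
Converged at β = 0.3704.
Compositions from xᵢ = zᵢ/(1+β(Kᵢ−1)), yᵢ = Kᵢxᵢ:
  1: x = 0.3550, y = 0.7303
  2: x = 0.6450, y = 0.2697

x_1 = 0.3550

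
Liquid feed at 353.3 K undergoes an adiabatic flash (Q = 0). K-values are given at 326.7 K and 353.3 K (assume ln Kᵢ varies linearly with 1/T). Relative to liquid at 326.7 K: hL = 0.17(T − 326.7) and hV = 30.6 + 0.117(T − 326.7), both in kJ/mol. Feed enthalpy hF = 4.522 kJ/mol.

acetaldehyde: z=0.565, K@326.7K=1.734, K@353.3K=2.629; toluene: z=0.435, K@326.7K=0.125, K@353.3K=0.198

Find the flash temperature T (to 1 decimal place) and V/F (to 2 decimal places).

T = 330.0 K, V/F = 0.13

Adiabatic flash: solve Rachford–Rice at each trial T, then check hF = ψ·hV(T) + (1−ψ)·hL(T).
  T = 326.7 K: K = (1.734, 0.125), RR gives ψ = 0.053, H_out = 1.624 kJ/mol
  T = 353.3 K: K = (2.629, 0.198), RR gives ψ = 0.437, H_out = 17.291 kJ/mol
  T = 340.0 K: K = (2.153, 0.159), RR gives ψ = 0.294, H_out = 11.056 kJ/mol
  T = 333.4 K: K = (1.938, 0.141), RR gives ψ = 0.194, H_out = 7.010 kJ/mol
  T = 330.0 K: K = (1.833, 0.133), RR gives ψ = 0.129, H_out = 4.488 kJ/mol
  T = 331.7 K: K = (1.885, 0.137), RR gives ψ = 0.163, H_out = 5.795 kJ/mol
Linear interpolation between T = 330.0 (H_out = 4.488) and T = 331.7 (H_out = 5.795) on hF = 4.522 gives T ≈ 330.0 K, at which ψ = 0.13.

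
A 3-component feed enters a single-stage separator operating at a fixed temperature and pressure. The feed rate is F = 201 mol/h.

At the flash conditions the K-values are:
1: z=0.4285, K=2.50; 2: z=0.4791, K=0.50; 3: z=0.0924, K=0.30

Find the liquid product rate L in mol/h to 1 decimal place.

Iterate (Newton) starting at ψ = 0.42:
  ψ = 0.4200: g = -0.00052, g' = -0.6456 → ψ = 0.4192
Converged at ψ = 0.4192.
Then V = ψ·F = 0.4192·201 = 84.3 mol/h and L = F − V = 116.7 mol/h.

L = 116.7 mol/h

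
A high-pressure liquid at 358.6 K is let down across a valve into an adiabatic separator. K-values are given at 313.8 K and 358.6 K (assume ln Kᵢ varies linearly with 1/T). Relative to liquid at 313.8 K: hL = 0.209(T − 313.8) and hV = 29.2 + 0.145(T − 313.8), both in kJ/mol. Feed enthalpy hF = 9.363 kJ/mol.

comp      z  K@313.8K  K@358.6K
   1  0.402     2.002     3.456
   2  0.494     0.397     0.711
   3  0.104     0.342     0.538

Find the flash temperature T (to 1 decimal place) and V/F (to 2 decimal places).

T = 323.5 K, V/F = 0.26

Adiabatic flash: solve Rachford–Rice at each trial T, then check hF = ψ·hV(T) + (1−ψ)·hL(T).
  T = 313.8 K: K = (2.002, 0.397, 0.342), RR gives ψ = 0.059, H_out = 1.735 kJ/mol
  T = 358.6 K: K = (3.456, 0.711, 0.538), RR gives ψ = 0.988, H_out = 35.374 kJ/mol
  T = 336.2 K: K = (2.679, 0.542, 0.435), RR gives ψ = 0.485, H_out = 18.150 kJ/mol
  T = 325.0 K: K = (2.327, 0.466, 0.388), RR gives ψ = 0.283, H_out = 10.413 kJ/mol
  T = 319.4 K: K = (2.161, 0.431, 0.364), RR gives ψ = 0.177, H_out = 6.282 kJ/mol
  T = 322.2 K: K = (2.244, 0.448, 0.376), RR gives ψ = 0.231, H_out = 8.386 kJ/mol
  T = 323.6 K: K = (2.285, 0.457, 0.382), RR gives ψ = 0.258, H_out = 9.407 kJ/mol
Linear interpolation between T = 322.2 (H_out = 8.386) and T = 323.6 (H_out = 9.407) on hF = 9.363 gives T ≈ 323.5 K, at which ψ = 0.26.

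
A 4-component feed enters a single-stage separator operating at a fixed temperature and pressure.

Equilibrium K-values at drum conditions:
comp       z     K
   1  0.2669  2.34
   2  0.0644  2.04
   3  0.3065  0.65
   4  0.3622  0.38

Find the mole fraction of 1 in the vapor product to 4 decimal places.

Let ψ = V/F and solve Σ zᵢ(Kᵢ−1)/(1+ψ(Kᵢ−1)) = 0.
g(0) = ΣzᵢKᵢ − 1 = 0.0928 and g(1) = 1 − Σzᵢ/Kᵢ = -0.5703, so a root lies in (0, 1).
Iterate (Newton) starting at ψ = 0.46:
  ψ = 0.4600: g = -0.17546, g' = -0.5411 → ψ = 0.1358
  ψ = 0.1358: g = 0.00346, g' = -0.6039 → ψ = 0.1415
Converged at ψ = 0.1415.
Compositions from xᵢ = zᵢ/(1+ψ(Kᵢ−1)), yᵢ = Kᵢxᵢ:
  1: x = 0.2244, y = 0.5250
  2: x = 0.0561, y = 0.1145
  3: x = 0.3225, y = 0.2096
  4: x = 0.3970, y = 0.1509

y_1 = 0.5250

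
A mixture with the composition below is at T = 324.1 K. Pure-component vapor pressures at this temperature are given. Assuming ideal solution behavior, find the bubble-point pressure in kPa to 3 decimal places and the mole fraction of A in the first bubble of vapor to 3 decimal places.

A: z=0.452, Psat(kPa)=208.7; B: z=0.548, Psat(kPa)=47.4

Pbub = 120.308 kPa, y_A = 0.784

At the bubble point ψ → 0, so ΣzᵢKᵢ = 1 with Kᵢ = Pᵢˢᵃᵗ/P ⇒ P = ΣzᵢPᵢˢᵃᵗ.
P = 0.452·208.7 + 0.548·47.4 = 120.308 kPa
yᵢ = zᵢPᵢˢᵃᵗ/P ⇒ y_A = 0.452·208.7/120.308 = 0.784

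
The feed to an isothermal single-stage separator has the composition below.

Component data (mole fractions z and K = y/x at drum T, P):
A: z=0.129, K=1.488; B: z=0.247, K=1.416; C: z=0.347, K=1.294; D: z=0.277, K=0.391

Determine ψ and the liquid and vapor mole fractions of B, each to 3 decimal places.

ψ = 0.435, x_B = 0.209, y_B = 0.296

Let ψ = V/F and solve Σ zᵢ(Kᵢ−1)/(1+ψ(Kᵢ−1)) = 0.
Check two-phase: ΣzᵢKᵢ = 1.099 > 1 and Σzᵢ/Kᵢ = 1.238 > 1, so g(0) = 0.099 > 0 and g(1) = -0.238 < 0.
Newton–Raphson from ψ = 0.5:
  ψ = 0.500: g = -0.0179, g' = -0.284 → ψ = 0.437
  ψ = 0.437: g = -0.0006, g' = -0.266 → ψ = 0.435
Converged at ψ = 0.435.
Compositions from xᵢ = zᵢ/(1+ψ(Kᵢ−1)), yᵢ = Kᵢxᵢ:
  A: x = 0.106, y = 0.158
  B: x = 0.209, y = 0.296
  C: x = 0.308, y = 0.398
  D: x = 0.377, y = 0.147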